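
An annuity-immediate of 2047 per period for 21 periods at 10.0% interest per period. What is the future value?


FV = PMT * ((1+i)^n - 1) / i
= 2047 * ((1.1)^21 - 1) / 0.1
= 2047 * (7.40025 - 1) / 0.1
= 131013.1164


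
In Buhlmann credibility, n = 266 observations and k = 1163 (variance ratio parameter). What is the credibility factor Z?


Z = n / (n + k)
= 266 / (266 + 1163)
= 266 / 1429
= 0.1861


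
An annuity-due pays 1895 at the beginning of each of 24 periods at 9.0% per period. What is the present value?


PV_due = PMT * (1-(1+i)^(-n))/i * (1+i)
PV_immediate = 18394.0293
PV_due = 18394.0293 * 1.09
= 20049.4919


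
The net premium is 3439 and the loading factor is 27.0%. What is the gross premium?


Gross = net * (1 + loading)
= 3439 * (1 + 0.27)
= 3439 * 1.27
= 4367.53


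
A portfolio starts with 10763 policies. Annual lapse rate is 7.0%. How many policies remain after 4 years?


remaining = initial * (1 - lapse)^years
= 10763 * (1 - 0.07)^4
= 10763 * 0.748052
= 8051.2838


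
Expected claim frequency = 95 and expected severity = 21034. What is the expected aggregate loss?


E[S] = E[N] * E[X]
= 95 * 21034
= 1.9982e+06


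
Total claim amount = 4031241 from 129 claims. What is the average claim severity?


severity = total / number
= 4031241 / 129
= 31249.9302


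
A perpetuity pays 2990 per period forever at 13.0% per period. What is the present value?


PV = PMT / i
= 2990 / 0.13
= 23000.0


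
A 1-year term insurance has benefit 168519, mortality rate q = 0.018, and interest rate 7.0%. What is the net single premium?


NSP = benefit * q * v
v = 1/(1+i) = 0.934579
NSP = 168519 * 0.018 * 0.934579
= 2834.8991


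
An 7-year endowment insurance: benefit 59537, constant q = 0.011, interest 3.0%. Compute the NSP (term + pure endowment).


Term component = 3953.2093
Pure endowment = 7_p_x * v^7 * benefit = 0.925495 * 0.813092 * 59537 = 44802.3109
NSP = 48755.5202


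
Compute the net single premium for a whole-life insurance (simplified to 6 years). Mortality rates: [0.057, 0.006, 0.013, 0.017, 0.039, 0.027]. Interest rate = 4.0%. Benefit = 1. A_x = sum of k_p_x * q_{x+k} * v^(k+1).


v = 0.961538
Year 0: k_p_x=1.0, q=0.057, term=0.054808
Year 1: k_p_x=0.943, q=0.006, term=0.005231
Year 2: k_p_x=0.937342, q=0.013, term=0.010833
Year 3: k_p_x=0.925157, q=0.017, term=0.013444
Year 4: k_p_x=0.909429, q=0.039, term=0.029152
Year 5: k_p_x=0.873961, q=0.027, term=0.018649
A_x = 0.1321


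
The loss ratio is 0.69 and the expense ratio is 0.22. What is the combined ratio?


Combined ratio = loss ratio + expense ratio
= 0.69 + 0.22
= 0.91


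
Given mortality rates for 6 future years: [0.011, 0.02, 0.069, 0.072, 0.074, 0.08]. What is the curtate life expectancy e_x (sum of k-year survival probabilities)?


e_x = sum_{k=1}^{n} k_p_x
k_p_x values:
  1_p_x = 0.989
  2_p_x = 0.96922
  3_p_x = 0.902344
  4_p_x = 0.837375
  5_p_x = 0.775409
  6_p_x = 0.713377
e_x = 5.1867


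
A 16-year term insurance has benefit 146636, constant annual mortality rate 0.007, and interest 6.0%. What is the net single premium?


NSP = benefit * sum_{k=0}^{n-1} k_p_x * q * v^(k+1)
With constant q=0.007, v=0.943396
Sum = 0.067723
NSP = 146636 * 0.067723
= 9930.5612


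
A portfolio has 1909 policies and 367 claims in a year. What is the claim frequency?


frequency = claims / policies
= 367 / 1909
= 0.1922


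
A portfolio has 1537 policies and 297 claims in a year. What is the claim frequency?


frequency = claims / policies
= 297 / 1537
= 0.1932


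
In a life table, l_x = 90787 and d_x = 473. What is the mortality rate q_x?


q_x = d_x / l_x
= 473 / 90787
= 0.0052


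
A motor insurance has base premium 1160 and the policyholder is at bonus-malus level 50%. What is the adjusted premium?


adjusted = base * BM_level / 100
= 1160 * 50 / 100
= 1160 * 0.5
= 580.0


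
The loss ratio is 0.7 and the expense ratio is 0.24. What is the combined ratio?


Combined ratio = loss ratio + expense ratio
= 0.7 + 0.24
= 0.94


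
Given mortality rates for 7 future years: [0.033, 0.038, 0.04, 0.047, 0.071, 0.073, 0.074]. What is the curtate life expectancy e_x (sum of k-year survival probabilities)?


e_x = sum_{k=1}^{n} k_p_x
k_p_x values:
  1_p_x = 0.967
  2_p_x = 0.930254
  3_p_x = 0.893044
  4_p_x = 0.851071
  5_p_x = 0.790645
  6_p_x = 0.732928
  7_p_x = 0.678691
e_x = 5.8436


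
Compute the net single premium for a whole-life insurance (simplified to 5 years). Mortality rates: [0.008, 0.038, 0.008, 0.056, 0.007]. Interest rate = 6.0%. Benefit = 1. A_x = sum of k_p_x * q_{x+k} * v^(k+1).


v = 0.943396
Year 0: k_p_x=1.0, q=0.008, term=0.007547
Year 1: k_p_x=0.992, q=0.038, term=0.033549
Year 2: k_p_x=0.954304, q=0.008, term=0.00641
Year 3: k_p_x=0.94667, q=0.056, term=0.041992
Year 4: k_p_x=0.893656, q=0.007, term=0.004675
A_x = 0.0942


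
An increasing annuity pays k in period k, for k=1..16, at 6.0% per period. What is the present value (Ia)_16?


(Ia)_n = sum_{k=1}^{n} k * v^k, v = 1/(1+i)
v = 0.943396
Sum computed term by term:
(Ia)_16 = 73.5651


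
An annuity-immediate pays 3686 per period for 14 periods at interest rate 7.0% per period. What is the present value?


PV = PMT * (1 - (1+i)^(-n)) / i
= 3686 * (1 - (1+0.07)^(-14)) / 0.07
= 3686 * (1 - 0.387817) / 0.07
= 3686 * 8.745468
= 32235.795


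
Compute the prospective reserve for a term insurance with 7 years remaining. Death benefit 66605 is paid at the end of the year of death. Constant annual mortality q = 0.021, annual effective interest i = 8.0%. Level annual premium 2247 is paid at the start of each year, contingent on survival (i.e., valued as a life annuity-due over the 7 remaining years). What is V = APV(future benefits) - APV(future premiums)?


v = 1/(1+i) = 0.925926
APV(future benefits) per unit = sum_{k=0}^{6} k_p_x * q * v^(k+1) = 0.10335
APV(future benefits) = 66605 * 0.10335 = 6883.6255
Life annuity-due factor ä_{x:7} = sum_{k=0}^{6} k_p_x * v^k = 5.315142
APV(future premiums) = 2247 * 5.315142 = 11943.1238
V = 6883.6255 - 11943.1238
= -5059.4983


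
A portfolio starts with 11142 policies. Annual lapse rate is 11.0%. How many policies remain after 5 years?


remaining = initial * (1 - lapse)^years
= 11142 * (1 - 0.11)^5
= 11142 * 0.558406
= 6221.759


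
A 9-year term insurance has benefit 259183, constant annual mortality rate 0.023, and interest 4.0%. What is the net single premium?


NSP = benefit * sum_{k=0}^{n-1} k_p_x * q * v^(k+1)
With constant q=0.023, v=0.961538
Sum = 0.157043
NSP = 259183 * 0.157043
= 40702.9939


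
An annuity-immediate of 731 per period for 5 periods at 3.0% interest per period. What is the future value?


FV = PMT * ((1+i)^n - 1) / i
= 731 * ((1.03)^5 - 1) / 0.03
= 731 * (1.159274 - 1) / 0.03
= 3880.9783


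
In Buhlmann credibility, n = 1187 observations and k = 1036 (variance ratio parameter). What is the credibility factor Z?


Z = n / (n + k)
= 1187 / (1187 + 1036)
= 1187 / 2223
= 0.534


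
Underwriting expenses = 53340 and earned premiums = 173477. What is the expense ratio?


Expense ratio = expenses / premiums
= 53340 / 173477
= 0.3075


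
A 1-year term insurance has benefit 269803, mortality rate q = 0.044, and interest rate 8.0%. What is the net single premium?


NSP = benefit * q * v
v = 1/(1+i) = 0.925926
NSP = 269803 * 0.044 * 0.925926
= 10991.9741


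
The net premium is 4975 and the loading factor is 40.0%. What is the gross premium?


Gross = net * (1 + loading)
= 4975 * (1 + 0.4)
= 4975 * 1.4
= 6965.0


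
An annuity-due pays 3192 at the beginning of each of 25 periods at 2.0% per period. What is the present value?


PV_due = PMT * (1-(1+i)^(-n))/i * (1+i)
PV_immediate = 62318.8731
PV_due = 62318.8731 * 1.02
= 63565.2505


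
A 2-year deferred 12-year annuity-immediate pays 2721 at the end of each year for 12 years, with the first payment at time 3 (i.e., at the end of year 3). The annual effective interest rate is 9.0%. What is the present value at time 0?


PV at time 2 of the 12-year annuity-immediate:
a_n = 2721 * (1-(1+0.09)^(-12))/0.09 = 19484.3335
Discount back 2 years to time 0:
PV = 19484.3335 * (1+0.09)^(-2)
= 19484.3335 * 0.84168
= 16399.5737


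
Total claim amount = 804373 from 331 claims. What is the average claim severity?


severity = total / number
= 804373 / 331
= 2430.1299


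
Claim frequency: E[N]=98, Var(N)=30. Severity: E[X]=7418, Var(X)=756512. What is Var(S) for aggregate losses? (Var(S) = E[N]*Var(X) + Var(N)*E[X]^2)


Var(S) = E[N]*Var(X) + Var(N)*E[X]^2
= 98*756512 + 30*7418^2
= 74138176 + 1650801720
= 1.7249e+09


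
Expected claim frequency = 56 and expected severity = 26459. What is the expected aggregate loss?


E[S] = E[N] * E[X]
= 56 * 26459
= 1.4817e+06


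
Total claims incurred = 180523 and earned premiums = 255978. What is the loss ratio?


Loss ratio = claims / premiums
= 180523 / 255978
= 0.7052


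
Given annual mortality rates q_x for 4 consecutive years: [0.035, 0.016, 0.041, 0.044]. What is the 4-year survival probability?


p_k = 1 - q_k for each year
Survival = product of (1 - q_k)
= 0.965 * 0.984 * 0.959 * 0.956
= 0.8706


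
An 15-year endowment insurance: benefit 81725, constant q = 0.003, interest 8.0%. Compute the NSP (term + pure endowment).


Term component = 2063.7535
Pure endowment = 15_p_x * v^15 * benefit = 0.955933 * 0.315242 * 81725 = 24627.82
NSP = 26691.5735


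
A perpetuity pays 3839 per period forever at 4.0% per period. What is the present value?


PV = PMT / i
= 3839 / 0.04
= 95975.0


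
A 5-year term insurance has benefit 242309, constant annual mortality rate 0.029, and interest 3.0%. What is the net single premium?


NSP = benefit * sum_{k=0}^{n-1} k_p_x * q * v^(k+1)
With constant q=0.029, v=0.970874
Sum = 0.125547
NSP = 242309 * 0.125547
= 30421.0598


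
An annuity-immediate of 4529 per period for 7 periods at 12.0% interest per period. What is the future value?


FV = PMT * ((1+i)^n - 1) / i
= 4529 * ((1.12)^7 - 1) / 0.12
= 4529 * (2.210681 - 1) / 0.12
= 45693.1341


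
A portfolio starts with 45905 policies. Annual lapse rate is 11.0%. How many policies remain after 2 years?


remaining = initial * (1 - lapse)^years
= 45905 * (1 - 0.11)^2
= 45905 * 0.7921
= 36361.3505


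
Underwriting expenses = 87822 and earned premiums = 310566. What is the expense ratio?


Expense ratio = expenses / premiums
= 87822 / 310566
= 0.2828


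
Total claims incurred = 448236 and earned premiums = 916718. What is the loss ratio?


Loss ratio = claims / premiums
= 448236 / 916718
= 0.489


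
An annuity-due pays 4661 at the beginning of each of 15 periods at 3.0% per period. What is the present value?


PV_due = PMT * (1-(1+i)^(-n))/i * (1+i)
PV_immediate = 55642.7154
PV_due = 55642.7154 * 1.03
= 57311.9969


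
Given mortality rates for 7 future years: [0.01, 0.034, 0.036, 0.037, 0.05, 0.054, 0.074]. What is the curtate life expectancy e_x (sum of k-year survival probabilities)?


e_x = sum_{k=1}^{n} k_p_x
k_p_x values:
  1_p_x = 0.99
  2_p_x = 0.95634
  3_p_x = 0.921912
  4_p_x = 0.887801
  5_p_x = 0.843411
  6_p_x = 0.797867
  7_p_x = 0.738825
e_x = 6.1362


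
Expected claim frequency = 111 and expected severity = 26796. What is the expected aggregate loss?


E[S] = E[N] * E[X]
= 111 * 26796
= 2.9744e+06


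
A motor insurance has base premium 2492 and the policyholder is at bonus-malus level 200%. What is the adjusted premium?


adjusted = base * BM_level / 100
= 2492 * 200 / 100
= 2492 * 2.0
= 4984.0


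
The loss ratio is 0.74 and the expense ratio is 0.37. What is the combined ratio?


Combined ratio = loss ratio + expense ratio
= 0.74 + 0.37
= 1.11


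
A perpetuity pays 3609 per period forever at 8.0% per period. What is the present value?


PV = PMT / i
= 3609 / 0.08
= 45112.5


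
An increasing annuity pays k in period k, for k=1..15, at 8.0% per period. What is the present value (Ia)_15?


(Ia)_n = sum_{k=1}^{n} k * v^k, v = 1/(1+i)
v = 0.925926
Sum computed term by term:
(Ia)_15 = 56.4451


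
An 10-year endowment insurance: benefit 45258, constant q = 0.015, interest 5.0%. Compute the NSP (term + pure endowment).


Term component = 4931.7304
Pure endowment = 10_p_x * v^10 * benefit = 0.85973 * 0.613913 * 45258 = 23887.1685
NSP = 28818.8988


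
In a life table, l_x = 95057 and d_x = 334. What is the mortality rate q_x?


q_x = d_x / l_x
= 334 / 95057
= 0.0035


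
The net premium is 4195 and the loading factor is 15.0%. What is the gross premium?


Gross = net * (1 + loading)
= 4195 * (1 + 0.15)
= 4195 * 1.15
= 4824.25


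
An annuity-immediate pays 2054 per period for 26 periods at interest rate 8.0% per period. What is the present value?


PV = PMT * (1 - (1+i)^(-n)) / i
= 2054 * (1 - (1+0.08)^(-26)) / 0.08
= 2054 * (1 - 0.135202) / 0.08
= 2054 * 10.809978
= 22203.6947


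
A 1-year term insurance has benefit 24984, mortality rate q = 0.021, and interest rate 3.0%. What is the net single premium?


NSP = benefit * q * v
v = 1/(1+i) = 0.970874
NSP = 24984 * 0.021 * 0.970874
= 509.3825


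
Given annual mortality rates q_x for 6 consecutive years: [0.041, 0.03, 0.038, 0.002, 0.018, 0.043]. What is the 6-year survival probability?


p_k = 1 - q_k for each year
Survival = product of (1 - q_k)
= 0.959 * 0.97 * 0.962 * 0.998 * 0.982 * 0.957
= 0.8393


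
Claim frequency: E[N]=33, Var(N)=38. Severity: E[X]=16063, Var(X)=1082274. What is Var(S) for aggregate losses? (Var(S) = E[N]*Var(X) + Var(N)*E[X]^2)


Var(S) = E[N]*Var(X) + Var(N)*E[X]^2
= 33*1082274 + 38*16063^2
= 35715042 + 9804758822
= 9.8405e+09


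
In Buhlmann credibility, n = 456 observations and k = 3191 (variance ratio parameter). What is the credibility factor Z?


Z = n / (n + k)
= 456 / (456 + 3191)
= 456 / 3647
= 0.125


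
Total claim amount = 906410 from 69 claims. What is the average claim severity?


severity = total / number
= 906410 / 69
= 13136.3768


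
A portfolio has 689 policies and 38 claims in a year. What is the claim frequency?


frequency = claims / policies
= 38 / 689
= 0.0552


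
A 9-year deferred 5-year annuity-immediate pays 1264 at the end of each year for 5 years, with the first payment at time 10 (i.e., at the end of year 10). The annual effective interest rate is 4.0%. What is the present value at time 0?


PV at time 9 of the 5-year annuity-immediate:
a_n = 1264 * (1-(1+0.04)^(-5))/0.04 = 5627.1034
Discount back 9 years to time 0:
PV = 5627.1034 * (1+0.04)^(-9)
= 5627.1034 * 0.702587
= 3953.5282


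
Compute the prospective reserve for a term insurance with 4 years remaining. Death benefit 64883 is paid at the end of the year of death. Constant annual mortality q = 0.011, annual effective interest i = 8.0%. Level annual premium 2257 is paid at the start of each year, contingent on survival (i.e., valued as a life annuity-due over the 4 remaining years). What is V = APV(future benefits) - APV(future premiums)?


v = 1/(1+i) = 0.925926
APV(future benefits) per unit = sum_{k=0}^{3} k_p_x * q * v^(k+1) = 0.035875
APV(future benefits) = 64883 * 0.035875 = 2327.6591
Life annuity-due factor ä_{x:4} = sum_{k=0}^{3} k_p_x * v^k = 3.522245
APV(future premiums) = 2257 * 3.522245 = 7949.7063
V = 2327.6591 - 7949.7063
= -5622.0472


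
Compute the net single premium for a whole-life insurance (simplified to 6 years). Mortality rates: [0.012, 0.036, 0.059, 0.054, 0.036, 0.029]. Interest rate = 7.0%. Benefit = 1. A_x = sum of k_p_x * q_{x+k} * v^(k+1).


v = 0.934579
Year 0: k_p_x=1.0, q=0.012, term=0.011215
Year 1: k_p_x=0.988, q=0.036, term=0.031066
Year 2: k_p_x=0.952432, q=0.059, term=0.045871
Year 3: k_p_x=0.896239, q=0.054, term=0.036922
Year 4: k_p_x=0.847842, q=0.036, term=0.021762
Year 5: k_p_x=0.817319, q=0.029, term=0.015794
A_x = 0.1626


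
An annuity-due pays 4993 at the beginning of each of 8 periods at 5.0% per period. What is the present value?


PV_due = PMT * (1-(1+i)^(-n))/i * (1+i)
PV_immediate = 32270.8213
PV_due = 32270.8213 * 1.05
= 33884.3624


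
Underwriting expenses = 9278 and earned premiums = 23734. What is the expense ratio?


Expense ratio = expenses / premiums
= 9278 / 23734
= 0.3909


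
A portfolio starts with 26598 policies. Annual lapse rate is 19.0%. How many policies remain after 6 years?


remaining = initial * (1 - lapse)^years
= 26598 * (1 - 0.19)^6
= 26598 * 0.28243
= 7512.0608


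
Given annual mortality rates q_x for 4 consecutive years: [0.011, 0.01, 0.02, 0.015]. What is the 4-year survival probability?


p_k = 1 - q_k for each year
Survival = product of (1 - q_k)
= 0.989 * 0.99 * 0.98 * 0.985
= 0.9451


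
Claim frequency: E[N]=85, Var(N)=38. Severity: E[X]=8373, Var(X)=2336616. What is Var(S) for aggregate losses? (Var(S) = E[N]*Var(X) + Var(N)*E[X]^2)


Var(S) = E[N]*Var(X) + Var(N)*E[X]^2
= 85*2336616 + 38*8373^2
= 198612360 + 2664070902
= 2.8627e+09


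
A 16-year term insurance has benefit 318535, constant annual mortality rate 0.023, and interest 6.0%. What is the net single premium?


NSP = benefit * sum_{k=0}^{n-1} k_p_x * q * v^(k+1)
With constant q=0.023, v=0.943396
Sum = 0.201934
NSP = 318535 * 0.201934
= 64323.1154


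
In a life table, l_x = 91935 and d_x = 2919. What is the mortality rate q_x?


q_x = d_x / l_x
= 2919 / 91935
= 0.0318


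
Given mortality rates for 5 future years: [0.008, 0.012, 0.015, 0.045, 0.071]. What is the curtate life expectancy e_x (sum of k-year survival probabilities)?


e_x = sum_{k=1}^{n} k_p_x
k_p_x values:
  1_p_x = 0.992
  2_p_x = 0.980096
  3_p_x = 0.965395
  4_p_x = 0.921952
  5_p_x = 0.856493
e_x = 4.7159


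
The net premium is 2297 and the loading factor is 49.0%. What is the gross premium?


Gross = net * (1 + loading)
= 2297 * (1 + 0.49)
= 2297 * 1.49
= 3422.53


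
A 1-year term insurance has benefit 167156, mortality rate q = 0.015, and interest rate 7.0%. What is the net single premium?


NSP = benefit * q * v
v = 1/(1+i) = 0.934579
NSP = 167156 * 0.015 * 0.934579
= 2343.3084


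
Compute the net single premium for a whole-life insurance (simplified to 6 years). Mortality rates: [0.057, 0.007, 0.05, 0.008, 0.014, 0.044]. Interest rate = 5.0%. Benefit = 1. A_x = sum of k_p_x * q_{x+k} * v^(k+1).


v = 0.952381
Year 0: k_p_x=1.0, q=0.057, term=0.054286
Year 1: k_p_x=0.943, q=0.007, term=0.005987
Year 2: k_p_x=0.936399, q=0.05, term=0.040445
Year 3: k_p_x=0.889579, q=0.008, term=0.005855
Year 4: k_p_x=0.882462, q=0.014, term=0.00968
Year 5: k_p_x=0.870108, q=0.044, term=0.028569
A_x = 0.1448


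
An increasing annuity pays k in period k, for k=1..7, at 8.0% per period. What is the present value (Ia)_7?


(Ia)_n = sum_{k=1}^{n} k * v^k, v = 1/(1+i)
v = 0.925926
Sum computed term by term:
(Ia)_7 = 19.2306


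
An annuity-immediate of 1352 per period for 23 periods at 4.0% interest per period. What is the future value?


FV = PMT * ((1+i)^n - 1) / i
= 1352 * ((1.04)^23 - 1) / 0.04
= 1352 * (2.464716 - 1) / 0.04
= 49507.3854


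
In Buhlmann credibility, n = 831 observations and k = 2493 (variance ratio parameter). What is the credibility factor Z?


Z = n / (n + k)
= 831 / (831 + 2493)
= 831 / 3324
= 0.25


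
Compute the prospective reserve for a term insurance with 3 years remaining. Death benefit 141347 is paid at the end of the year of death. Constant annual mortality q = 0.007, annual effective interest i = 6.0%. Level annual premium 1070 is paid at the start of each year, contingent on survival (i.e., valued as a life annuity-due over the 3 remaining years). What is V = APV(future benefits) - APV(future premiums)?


v = 1/(1+i) = 0.943396
APV(future benefits) per unit = sum_{k=0}^{2} k_p_x * q * v^(k+1) = 0.018585
APV(future benefits) = 141347 * 0.018585 = 2627.0017
Life annuity-due factor ä_{x:3} = sum_{k=0}^{2} k_p_x * v^k = 2.814373
APV(future premiums) = 1070 * 2.814373 = 3011.3786
V = 2627.0017 - 3011.3786
= -384.3769


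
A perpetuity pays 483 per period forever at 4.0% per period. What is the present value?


PV = PMT / i
= 483 / 0.04
= 12075.0


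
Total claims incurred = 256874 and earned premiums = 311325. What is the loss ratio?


Loss ratio = claims / premiums
= 256874 / 311325
= 0.8251


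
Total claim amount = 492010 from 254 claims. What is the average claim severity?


severity = total / number
= 492010 / 254
= 1937.0472


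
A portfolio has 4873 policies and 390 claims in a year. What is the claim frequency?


frequency = claims / policies
= 390 / 4873
= 0.08


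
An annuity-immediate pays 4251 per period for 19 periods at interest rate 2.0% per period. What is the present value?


PV = PMT * (1 - (1+i)^(-n)) / i
= 4251 * (1 - (1+0.02)^(-19)) / 0.02
= 4251 * (1 - 0.686431) / 0.02
= 4251 * 15.678462
= 66649.142


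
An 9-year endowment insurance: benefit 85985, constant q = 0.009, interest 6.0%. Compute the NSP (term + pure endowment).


Term component = 5095.79
Pure endowment = 9_p_x * v^9 * benefit = 0.921856 * 0.591898 * 85985 = 46917.277
NSP = 52013.067


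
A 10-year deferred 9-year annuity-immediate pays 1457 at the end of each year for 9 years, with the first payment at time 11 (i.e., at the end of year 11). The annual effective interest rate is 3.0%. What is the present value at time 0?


PV at time 10 of the 9-year annuity-immediate:
a_n = 1457 * (1-(1+0.03)^(-9))/0.03 = 11344.3607
Discount back 10 years to time 0:
PV = 11344.3607 * (1+0.03)^(-10)
= 11344.3607 * 0.744094
= 8441.2698


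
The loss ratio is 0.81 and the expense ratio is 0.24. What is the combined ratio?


Combined ratio = loss ratio + expense ratio
= 0.81 + 0.24
= 1.05


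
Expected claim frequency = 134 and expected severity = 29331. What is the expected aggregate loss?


E[S] = E[N] * E[X]
= 134 * 29331
= 3.9304e+06


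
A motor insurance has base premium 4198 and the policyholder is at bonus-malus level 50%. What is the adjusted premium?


adjusted = base * BM_level / 100
= 4198 * 50 / 100
= 4198 * 0.5
= 2099.0


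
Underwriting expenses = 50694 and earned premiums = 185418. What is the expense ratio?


Expense ratio = expenses / premiums
= 50694 / 185418
= 0.2734


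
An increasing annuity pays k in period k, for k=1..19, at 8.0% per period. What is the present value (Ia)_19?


(Ia)_n = sum_{k=1}^{n} k * v^k, v = 1/(1+i)
v = 0.925926
Sum computed term by term:
(Ia)_19 = 74.617


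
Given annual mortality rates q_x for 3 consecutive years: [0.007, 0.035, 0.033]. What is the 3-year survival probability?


p_k = 1 - q_k for each year
Survival = product of (1 - q_k)
= 0.993 * 0.965 * 0.967
= 0.9266


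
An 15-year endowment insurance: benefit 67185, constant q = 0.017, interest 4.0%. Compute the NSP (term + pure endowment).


Term component = 11434.6486
Pure endowment = 15_p_x * v^15 * benefit = 0.773219 * 0.555265 * 67185 = 28845.296
NSP = 40279.9445


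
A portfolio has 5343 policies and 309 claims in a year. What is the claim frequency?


frequency = claims / policies
= 309 / 5343
= 0.0578


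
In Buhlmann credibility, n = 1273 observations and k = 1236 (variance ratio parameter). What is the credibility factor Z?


Z = n / (n + k)
= 1273 / (1273 + 1236)
= 1273 / 2509
= 0.5074


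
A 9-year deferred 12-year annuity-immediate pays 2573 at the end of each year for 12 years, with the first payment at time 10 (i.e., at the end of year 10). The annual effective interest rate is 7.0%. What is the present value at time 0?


PV at time 9 of the 12-year annuity-immediate:
a_n = 2573 * (1-(1+0.07)^(-12))/0.07 = 20436.5318
Discount back 9 years to time 0:
PV = 20436.5318 * (1+0.07)^(-9)
= 20436.5318 * 0.543934
= 11116.1192


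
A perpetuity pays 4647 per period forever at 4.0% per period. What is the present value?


PV = PMT / i
= 4647 / 0.04
= 116175.0


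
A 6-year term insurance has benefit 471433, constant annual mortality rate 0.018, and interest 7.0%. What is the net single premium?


NSP = benefit * sum_{k=0}^{n-1} k_p_x * q * v^(k+1)
With constant q=0.018, v=0.934579
Sum = 0.082322
NSP = 471433 * 0.082322
= 38809.1032


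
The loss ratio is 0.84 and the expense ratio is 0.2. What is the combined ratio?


Combined ratio = loss ratio + expense ratio
= 0.84 + 0.2
= 1.04


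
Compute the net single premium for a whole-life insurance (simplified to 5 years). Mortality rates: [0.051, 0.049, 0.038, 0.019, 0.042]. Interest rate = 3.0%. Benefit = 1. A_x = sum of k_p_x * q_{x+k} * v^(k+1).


v = 0.970874
Year 0: k_p_x=1.0, q=0.051, term=0.049515
Year 1: k_p_x=0.949, q=0.049, term=0.043832
Year 2: k_p_x=0.902499, q=0.038, term=0.031385
Year 3: k_p_x=0.868204, q=0.019, term=0.014656
Year 4: k_p_x=0.851708, q=0.042, term=0.030857
A_x = 0.1702


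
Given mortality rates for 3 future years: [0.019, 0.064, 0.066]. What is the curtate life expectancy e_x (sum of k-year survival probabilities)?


e_x = sum_{k=1}^{n} k_p_x
k_p_x values:
  1_p_x = 0.981
  2_p_x = 0.918216
  3_p_x = 0.857614
e_x = 2.7568


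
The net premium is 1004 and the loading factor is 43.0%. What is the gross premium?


Gross = net * (1 + loading)
= 1004 * (1 + 0.43)
= 1004 * 1.43
= 1435.72


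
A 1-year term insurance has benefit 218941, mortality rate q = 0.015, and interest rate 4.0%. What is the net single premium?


NSP = benefit * q * v
v = 1/(1+i) = 0.961538
NSP = 218941 * 0.015 * 0.961538
= 3157.8029


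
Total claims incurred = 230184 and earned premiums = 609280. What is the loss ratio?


Loss ratio = claims / premiums
= 230184 / 609280
= 0.3778


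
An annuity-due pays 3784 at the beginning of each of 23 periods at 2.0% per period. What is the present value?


PV_due = PMT * (1-(1+i)^(-n))/i * (1+i)
PV_immediate = 69217.7004
PV_due = 69217.7004 * 1.02
= 70602.0544


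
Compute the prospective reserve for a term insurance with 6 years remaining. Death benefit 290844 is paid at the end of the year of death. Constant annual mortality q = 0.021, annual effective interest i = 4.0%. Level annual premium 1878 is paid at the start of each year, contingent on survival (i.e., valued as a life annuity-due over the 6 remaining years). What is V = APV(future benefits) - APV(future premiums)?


v = 1/(1+i) = 0.961538
APV(future benefits) per unit = sum_{k=0}^{5} k_p_x * q * v^(k+1) = 0.104718
APV(future benefits) = 290844 * 0.104718 = 30456.6433
Life annuity-due factor ä_{x:6} = sum_{k=0}^{5} k_p_x * v^k = 5.186041
APV(future premiums) = 1878 * 5.186041 = 9739.3856
V = 30456.6433 - 9739.3856
= 20717.2577


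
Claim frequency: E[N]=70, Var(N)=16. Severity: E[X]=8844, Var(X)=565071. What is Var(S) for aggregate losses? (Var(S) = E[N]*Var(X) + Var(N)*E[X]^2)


Var(S) = E[N]*Var(X) + Var(N)*E[X]^2
= 70*565071 + 16*8844^2
= 39554970 + 1251461376
= 1.2910e+09


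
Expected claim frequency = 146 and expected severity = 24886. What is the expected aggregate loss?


E[S] = E[N] * E[X]
= 146 * 24886
= 3.6334e+06


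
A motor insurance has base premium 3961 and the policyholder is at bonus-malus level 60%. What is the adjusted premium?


adjusted = base * BM_level / 100
= 3961 * 60 / 100
= 3961 * 0.6
= 2376.6


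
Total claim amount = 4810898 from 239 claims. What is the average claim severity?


severity = total / number
= 4810898 / 239
= 20129.2803


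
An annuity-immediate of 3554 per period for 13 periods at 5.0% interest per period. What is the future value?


FV = PMT * ((1+i)^n - 1) / i
= 3554 * ((1.05)^13 - 1) / 0.05
= 3554 * (1.885649 - 1) / 0.05
= 62951.941


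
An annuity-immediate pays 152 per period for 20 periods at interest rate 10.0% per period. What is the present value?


PV = PMT * (1 - (1+i)^(-n)) / i
= 152 * (1 - (1+0.1)^(-20)) / 0.1
= 152 * (1 - 0.148644) / 0.1
= 152 * 8.513564
= 1294.0617


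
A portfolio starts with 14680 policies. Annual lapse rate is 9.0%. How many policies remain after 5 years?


remaining = initial * (1 - lapse)^years
= 14680 * (1 - 0.09)^5
= 14680 * 0.624032
= 9160.7919


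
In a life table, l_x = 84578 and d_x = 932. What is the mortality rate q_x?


q_x = d_x / l_x
= 932 / 84578
= 0.011


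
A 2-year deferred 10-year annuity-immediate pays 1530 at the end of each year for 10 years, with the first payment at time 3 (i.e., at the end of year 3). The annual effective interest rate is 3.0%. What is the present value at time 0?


PV at time 2 of the 10-year annuity-immediate:
a_n = 1530 * (1-(1+0.03)^(-10))/0.03 = 13051.2103
Discount back 2 years to time 0:
PV = 13051.2103 * (1+0.03)^(-2)
= 13051.2103 * 0.942596
= 12302.0175


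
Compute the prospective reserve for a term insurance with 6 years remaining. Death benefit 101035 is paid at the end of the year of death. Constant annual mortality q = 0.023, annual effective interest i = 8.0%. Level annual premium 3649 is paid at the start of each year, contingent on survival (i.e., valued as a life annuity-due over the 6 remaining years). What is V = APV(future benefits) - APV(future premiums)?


v = 1/(1+i) = 0.925926
APV(future benefits) per unit = sum_{k=0}^{5} k_p_x * q * v^(k+1) = 0.10092
APV(future benefits) = 101035 * 0.10092 = 10196.4076
Life annuity-due factor ä_{x:6} = sum_{k=0}^{5} k_p_x * v^k = 4.738831
APV(future premiums) = 3649 * 4.738831 = 17291.9959
V = 10196.4076 - 17291.9959
= -7095.5883


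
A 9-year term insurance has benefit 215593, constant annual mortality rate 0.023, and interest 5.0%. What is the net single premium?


NSP = benefit * sum_{k=0}^{n-1} k_p_x * q * v^(k+1)
With constant q=0.023, v=0.952381
Sum = 0.150346
NSP = 215593 * 0.150346
= 32413.5901


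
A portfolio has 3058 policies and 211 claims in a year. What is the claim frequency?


frequency = claims / policies
= 211 / 3058
= 0.069


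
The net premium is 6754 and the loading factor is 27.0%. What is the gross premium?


Gross = net * (1 + loading)
= 6754 * (1 + 0.27)
= 6754 * 1.27
= 8577.58


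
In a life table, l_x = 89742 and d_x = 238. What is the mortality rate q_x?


q_x = d_x / l_x
= 238 / 89742
= 0.0027


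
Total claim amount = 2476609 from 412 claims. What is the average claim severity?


severity = total / number
= 2476609 / 412
= 6011.1869


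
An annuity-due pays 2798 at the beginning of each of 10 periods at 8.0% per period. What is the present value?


PV_due = PMT * (1-(1+i)^(-n))/i * (1+i)
PV_immediate = 18774.8078
PV_due = 18774.8078 * 1.08
= 20276.7924


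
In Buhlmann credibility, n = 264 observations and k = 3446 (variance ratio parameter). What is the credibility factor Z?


Z = n / (n + k)
= 264 / (264 + 3446)
= 264 / 3710
= 0.0712


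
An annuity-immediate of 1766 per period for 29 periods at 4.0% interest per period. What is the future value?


FV = PMT * ((1+i)^n - 1) / i
= 1766 * ((1.04)^29 - 1) / 0.04
= 1766 * (3.118651 - 1) / 0.04
= 93538.4616


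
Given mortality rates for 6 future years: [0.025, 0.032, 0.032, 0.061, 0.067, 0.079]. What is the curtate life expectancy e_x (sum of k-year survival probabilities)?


e_x = sum_{k=1}^{n} k_p_x
k_p_x values:
  1_p_x = 0.975
  2_p_x = 0.9438
  3_p_x = 0.913598
  4_p_x = 0.857869
  5_p_x = 0.800392
  6_p_x = 0.737161
e_x = 5.2278


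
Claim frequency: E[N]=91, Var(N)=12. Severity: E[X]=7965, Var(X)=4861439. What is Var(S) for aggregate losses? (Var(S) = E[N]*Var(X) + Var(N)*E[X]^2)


Var(S) = E[N]*Var(X) + Var(N)*E[X]^2
= 91*4861439 + 12*7965^2
= 442390949 + 761294700
= 1.2037e+09


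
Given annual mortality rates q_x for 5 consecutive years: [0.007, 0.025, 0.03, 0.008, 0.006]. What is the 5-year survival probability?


p_k = 1 - q_k for each year
Survival = product of (1 - q_k)
= 0.993 * 0.975 * 0.97 * 0.992 * 0.994
= 0.926


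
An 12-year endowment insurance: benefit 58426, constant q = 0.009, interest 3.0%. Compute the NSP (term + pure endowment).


Term component = 4998.5215
Pure endowment = 12_p_x * v^12 * benefit = 0.897189 * 0.70138 * 58426 = 36765.74
NSP = 41764.2615


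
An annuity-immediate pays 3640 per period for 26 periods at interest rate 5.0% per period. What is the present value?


PV = PMT * (1 - (1+i)^(-n)) / i
= 3640 * (1 - (1+0.05)^(-26)) / 0.05
= 3640 * (1 - 0.281241) / 0.05
= 3640 * 14.375185
= 52325.6745


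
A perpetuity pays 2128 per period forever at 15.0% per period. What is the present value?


PV = PMT / i
= 2128 / 0.15
= 14186.6667


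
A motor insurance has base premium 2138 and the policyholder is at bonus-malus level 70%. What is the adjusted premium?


adjusted = base * BM_level / 100
= 2138 * 70 / 100
= 2138 * 0.7
= 1496.6


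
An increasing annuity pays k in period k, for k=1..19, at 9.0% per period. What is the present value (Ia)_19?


(Ia)_n = sum_{k=1}^{n} k * v^k, v = 1/(1+i)
v = 0.917431
Sum computed term by term:
(Ia)_19 = 67.3369


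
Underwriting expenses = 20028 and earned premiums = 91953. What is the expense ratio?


Expense ratio = expenses / premiums
= 20028 / 91953
= 0.2178


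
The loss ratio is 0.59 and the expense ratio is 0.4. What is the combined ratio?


Combined ratio = loss ratio + expense ratio
= 0.59 + 0.4
= 0.99


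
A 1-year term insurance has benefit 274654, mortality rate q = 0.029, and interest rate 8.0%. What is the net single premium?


NSP = benefit * q * v
v = 1/(1+i) = 0.925926
NSP = 274654 * 0.029 * 0.925926
= 7374.9685


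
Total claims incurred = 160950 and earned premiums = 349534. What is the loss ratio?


Loss ratio = claims / premiums
= 160950 / 349534
= 0.4605


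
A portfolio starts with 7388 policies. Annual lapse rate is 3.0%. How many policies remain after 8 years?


remaining = initial * (1 - lapse)^years
= 7388 * (1 - 0.03)^8
= 7388 * 0.783743
= 5790.2959


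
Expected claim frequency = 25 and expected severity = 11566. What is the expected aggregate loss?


E[S] = E[N] * E[X]
= 25 * 11566
= 289150


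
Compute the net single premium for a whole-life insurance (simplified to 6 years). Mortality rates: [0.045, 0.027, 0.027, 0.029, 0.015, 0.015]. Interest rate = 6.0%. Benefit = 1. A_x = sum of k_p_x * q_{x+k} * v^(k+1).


v = 0.943396
Year 0: k_p_x=1.0, q=0.045, term=0.042453
Year 1: k_p_x=0.955, q=0.027, term=0.022949
Year 2: k_p_x=0.929215, q=0.027, term=0.021065
Year 3: k_p_x=0.904126, q=0.029, term=0.020768
Year 4: k_p_x=0.877907, q=0.015, term=0.00984
Year 5: k_p_x=0.864738, q=0.015, term=0.009144
A_x = 0.1262


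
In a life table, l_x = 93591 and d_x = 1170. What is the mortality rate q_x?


q_x = d_x / l_x
= 1170 / 93591
= 0.0125


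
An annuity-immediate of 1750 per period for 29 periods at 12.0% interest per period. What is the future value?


FV = PMT * ((1+i)^n - 1) / i
= 1750 * ((1.12)^29 - 1) / 0.12
= 1750 * (26.74993 - 1) / 0.12
= 375519.8193


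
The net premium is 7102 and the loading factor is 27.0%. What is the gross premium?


Gross = net * (1 + loading)
= 7102 * (1 + 0.27)
= 7102 * 1.27
= 9019.54


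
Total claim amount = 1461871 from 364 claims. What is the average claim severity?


severity = total / number
= 1461871 / 364
= 4016.1291


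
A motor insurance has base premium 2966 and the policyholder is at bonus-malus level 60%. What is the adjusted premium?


adjusted = base * BM_level / 100
= 2966 * 60 / 100
= 2966 * 0.6
= 1779.6


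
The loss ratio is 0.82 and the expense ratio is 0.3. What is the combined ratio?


Combined ratio = loss ratio + expense ratio
= 0.82 + 0.3
= 1.12


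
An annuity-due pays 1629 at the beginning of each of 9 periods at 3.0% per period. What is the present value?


PV_due = PMT * (1-(1+i)^(-n))/i * (1+i)
PV_immediate = 12683.5714
PV_due = 12683.5714 * 1.03
= 13064.0786


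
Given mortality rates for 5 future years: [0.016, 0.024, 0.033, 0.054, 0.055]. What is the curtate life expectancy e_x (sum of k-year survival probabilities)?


e_x = sum_{k=1}^{n} k_p_x
k_p_x values:
  1_p_x = 0.984
  2_p_x = 0.960384
  3_p_x = 0.928691
  4_p_x = 0.878542
  5_p_x = 0.830222
e_x = 4.5818


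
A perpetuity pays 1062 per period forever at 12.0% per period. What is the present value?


PV = PMT / i
= 1062 / 0.12
= 8850.0


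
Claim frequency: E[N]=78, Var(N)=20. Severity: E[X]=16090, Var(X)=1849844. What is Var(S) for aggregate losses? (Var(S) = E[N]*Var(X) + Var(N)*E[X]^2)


Var(S) = E[N]*Var(X) + Var(N)*E[X]^2
= 78*1849844 + 20*16090^2
= 144287832 + 5177762000
= 5.3220e+09


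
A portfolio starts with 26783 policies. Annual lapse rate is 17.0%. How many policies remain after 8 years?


remaining = initial * (1 - lapse)^years
= 26783 * (1 - 0.17)^8
= 26783 * 0.225229
= 6032.3143


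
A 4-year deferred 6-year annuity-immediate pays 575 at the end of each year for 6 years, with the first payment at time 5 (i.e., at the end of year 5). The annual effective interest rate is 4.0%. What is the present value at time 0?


PV at time 4 of the 6-year annuity-immediate:
a_n = 575 * (1-(1+0.04)^(-6))/0.04 = 3014.2287
Discount back 4 years to time 0:
PV = 3014.2287 * (1+0.04)^(-4)
= 3014.2287 * 0.854804
= 2576.5753


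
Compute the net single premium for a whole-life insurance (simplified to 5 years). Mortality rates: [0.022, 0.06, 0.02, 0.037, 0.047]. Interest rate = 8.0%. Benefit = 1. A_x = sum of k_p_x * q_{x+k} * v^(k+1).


v = 0.925926
Year 0: k_p_x=1.0, q=0.022, term=0.02037
Year 1: k_p_x=0.978, q=0.06, term=0.050309
Year 2: k_p_x=0.91932, q=0.02, term=0.014596
Year 3: k_p_x=0.900934, q=0.037, term=0.024502
Year 4: k_p_x=0.867599, q=0.047, term=0.027752
A_x = 0.1375


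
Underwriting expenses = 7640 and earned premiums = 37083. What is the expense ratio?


Expense ratio = expenses / premiums
= 7640 / 37083
= 0.206


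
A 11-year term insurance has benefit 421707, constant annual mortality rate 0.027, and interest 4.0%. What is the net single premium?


NSP = benefit * sum_{k=0}^{n-1} k_p_x * q * v^(k+1)
With constant q=0.027, v=0.961538
Sum = 0.20927
NSP = 421707 * 0.20927
= 88250.6137


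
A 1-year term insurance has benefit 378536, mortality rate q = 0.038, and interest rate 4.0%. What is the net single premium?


NSP = benefit * q * v
v = 1/(1+i) = 0.961538
NSP = 378536 * 0.038 * 0.961538
= 13831.1231


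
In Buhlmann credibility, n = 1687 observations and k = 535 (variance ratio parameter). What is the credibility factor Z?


Z = n / (n + k)
= 1687 / (1687 + 535)
= 1687 / 2222
= 0.7592


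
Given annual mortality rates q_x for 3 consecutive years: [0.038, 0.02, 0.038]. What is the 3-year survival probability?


p_k = 1 - q_k for each year
Survival = product of (1 - q_k)
= 0.962 * 0.98 * 0.962
= 0.9069


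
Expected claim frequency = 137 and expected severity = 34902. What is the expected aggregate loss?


E[S] = E[N] * E[X]
= 137 * 34902
= 4.7816e+06


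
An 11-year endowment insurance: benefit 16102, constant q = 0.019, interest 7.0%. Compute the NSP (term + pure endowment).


Term component = 2115.0505
Pure endowment = 11_p_x * v^11 * benefit = 0.809765 * 0.475093 * 16102 = 6194.6582
NSP = 8309.7087


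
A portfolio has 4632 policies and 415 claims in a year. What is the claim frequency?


frequency = claims / policies
= 415 / 4632
= 0.0896


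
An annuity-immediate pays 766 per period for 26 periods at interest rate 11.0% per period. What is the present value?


PV = PMT * (1 - (1+i)^(-n)) / i
= 766 * (1 - (1+0.11)^(-26)) / 0.11
= 766 * (1 - 0.066314) / 0.11
= 766 * 8.488058
= 6501.8526


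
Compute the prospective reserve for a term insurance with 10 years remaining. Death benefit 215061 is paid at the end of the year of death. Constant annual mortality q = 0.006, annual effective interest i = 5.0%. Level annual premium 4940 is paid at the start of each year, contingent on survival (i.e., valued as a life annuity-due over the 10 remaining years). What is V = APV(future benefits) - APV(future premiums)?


v = 1/(1+i) = 0.952381
APV(future benefits) per unit = sum_{k=0}^{9} k_p_x * q * v^(k+1) = 0.045208
APV(future benefits) = 215061 * 0.045208 = 9722.5103
Life annuity-due factor ä_{x:10} = sum_{k=0}^{9} k_p_x * v^k = 7.911427
APV(future premiums) = 4940 * 7.911427 = 39082.4471
V = 9722.5103 - 39082.4471
= -29359.9368
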